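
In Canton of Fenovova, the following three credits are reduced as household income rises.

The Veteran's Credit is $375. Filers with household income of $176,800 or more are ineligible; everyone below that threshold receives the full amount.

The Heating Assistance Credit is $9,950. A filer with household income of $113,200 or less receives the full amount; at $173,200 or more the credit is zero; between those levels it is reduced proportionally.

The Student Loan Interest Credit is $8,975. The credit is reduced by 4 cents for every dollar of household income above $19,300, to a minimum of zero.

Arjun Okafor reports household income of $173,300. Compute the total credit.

$3,190

Veteran's Credit: $173,300 is below the $176,800 cutoff, so the full $375 applies.
Heating Assistance Credit: $173,300 is at or above $173,200, so the credit is $0.
Student Loan Interest Credit: 4% of the $154,000 excess over $19,300 is $6,160; credit = $8,975 − $6,160 = $2,815.
Total: $375 + $0 + $2,815 = $3,190.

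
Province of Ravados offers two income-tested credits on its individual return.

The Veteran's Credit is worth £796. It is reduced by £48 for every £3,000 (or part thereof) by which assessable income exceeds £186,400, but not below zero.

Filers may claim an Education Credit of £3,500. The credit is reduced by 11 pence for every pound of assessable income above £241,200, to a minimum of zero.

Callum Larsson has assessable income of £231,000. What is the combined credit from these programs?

£3,576

Veteran's Credit: income exceeds £186,400 by £44,600, which is 15 full-or-partial £3,000 increments; reduction = 15 × £48 = £720, leaving £76.
Education Credit: £231,000 is at or below the £241,200 threshold, so the full £3,500 applies.
Total: £76 + £3,500 = £3,576.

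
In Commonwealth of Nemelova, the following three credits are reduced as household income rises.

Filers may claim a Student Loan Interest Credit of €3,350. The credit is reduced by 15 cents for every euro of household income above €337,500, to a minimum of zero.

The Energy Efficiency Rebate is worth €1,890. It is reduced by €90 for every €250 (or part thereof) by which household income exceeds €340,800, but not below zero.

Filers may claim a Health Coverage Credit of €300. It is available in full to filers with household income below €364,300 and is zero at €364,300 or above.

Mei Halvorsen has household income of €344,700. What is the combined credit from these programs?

Student Loan Interest Credit: 15% of the €7,200 excess over €337,500 is €1,080; credit = €3,350 − €1,080 = €2,270.
Energy Efficiency Rebate: income exceeds €340,800 by €3,900, which is 16 full-or-partial €250 increments; reduction = 16 × €90 = €1,440, leaving €450.
Health Coverage Credit: €344,700 is below the €364,300 cutoff, so the full €300 applies.
Total: €2,270 + €450 + €300 = €3,020.

€3,020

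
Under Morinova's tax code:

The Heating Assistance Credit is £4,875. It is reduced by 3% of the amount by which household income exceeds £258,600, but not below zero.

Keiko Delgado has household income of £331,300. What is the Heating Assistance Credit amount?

£2,694

Heating Assistance Credit: 3% of the £72,700 excess over £258,600 is £2,181; credit = £4,875 − £2,181 = £2,694.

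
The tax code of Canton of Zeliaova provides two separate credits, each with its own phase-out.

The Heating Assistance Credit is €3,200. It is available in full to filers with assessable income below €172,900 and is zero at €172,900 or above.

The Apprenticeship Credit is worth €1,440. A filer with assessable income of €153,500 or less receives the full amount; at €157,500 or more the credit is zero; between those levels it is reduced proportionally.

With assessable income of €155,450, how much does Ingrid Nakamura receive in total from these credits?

€3,938

Heating Assistance Credit: €155,450 is below the €172,900 cutoff, so the full €3,200 applies.
Apprenticeship Credit: €155,450 is €1,950 into a €4,000 phase-out range, leaving 2,050/4,000 of the credit: €1,440 × 2,050/4,000 = €738.
Total: €3,200 + €738 = €3,938.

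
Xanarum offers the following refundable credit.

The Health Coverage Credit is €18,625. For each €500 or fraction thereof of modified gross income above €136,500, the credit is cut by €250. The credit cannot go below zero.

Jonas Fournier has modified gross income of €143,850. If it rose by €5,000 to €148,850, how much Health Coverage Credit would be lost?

At €143,850 — income exceeds €136,500 by €7,350, which is 15 full-or-partial €500 increments; reduction = 15 × €250 = €3,750, leaving €14,875.
At €148,850 — income exceeds €136,500 by €12,350, which is 25 full-or-partial €500 increments; reduction = 25 × €250 = €6,250, leaving €12,375.
Lost: €14,875 − €12,375 = €2,500.

€2,500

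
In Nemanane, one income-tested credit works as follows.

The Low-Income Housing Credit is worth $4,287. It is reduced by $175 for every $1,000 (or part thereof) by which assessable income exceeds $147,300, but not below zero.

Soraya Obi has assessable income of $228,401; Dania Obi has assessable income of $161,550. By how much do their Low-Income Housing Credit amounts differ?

Soraya ($228,401): Low-Income Housing Credit: income exceeds $147,300 by $81,101 → 82 increments × $175 = $14,350 ≥ base, so the credit is $0.
Dania ($161,550): Low-Income Housing Credit: income exceeds $147,300 by $14,250, which is 15 full-or-partial $1,000 increments; reduction = 15 × $175 = $2,625, leaving $1,662.
Difference: |$0 − $1,662| = $1,662.

$1,662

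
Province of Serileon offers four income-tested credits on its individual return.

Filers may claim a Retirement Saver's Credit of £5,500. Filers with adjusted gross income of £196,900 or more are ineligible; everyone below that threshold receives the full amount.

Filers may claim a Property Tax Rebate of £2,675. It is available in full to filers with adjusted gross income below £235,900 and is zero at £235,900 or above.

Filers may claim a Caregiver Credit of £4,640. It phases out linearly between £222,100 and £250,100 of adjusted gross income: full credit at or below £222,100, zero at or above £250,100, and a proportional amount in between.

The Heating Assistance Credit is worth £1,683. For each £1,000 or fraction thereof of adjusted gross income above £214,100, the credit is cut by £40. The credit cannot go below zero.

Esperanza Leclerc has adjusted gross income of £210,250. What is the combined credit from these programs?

£8,998

Retirement Saver's Credit: £210,250 meets or exceeds the £196,900 cutoff, so the credit is £0.
Property Tax Rebate: £210,250 is below the £235,900 cutoff, so the full £2,675 applies.
Caregiver Credit: £210,250 is at or below the £222,100 threshold, so the full £4,640 applies.
Heating Assistance Credit: £210,250 is at or below the £214,100 threshold, so the full £1,683 applies.
Total: £0 + £2,675 + £4,640 + £1,683 = £8,998.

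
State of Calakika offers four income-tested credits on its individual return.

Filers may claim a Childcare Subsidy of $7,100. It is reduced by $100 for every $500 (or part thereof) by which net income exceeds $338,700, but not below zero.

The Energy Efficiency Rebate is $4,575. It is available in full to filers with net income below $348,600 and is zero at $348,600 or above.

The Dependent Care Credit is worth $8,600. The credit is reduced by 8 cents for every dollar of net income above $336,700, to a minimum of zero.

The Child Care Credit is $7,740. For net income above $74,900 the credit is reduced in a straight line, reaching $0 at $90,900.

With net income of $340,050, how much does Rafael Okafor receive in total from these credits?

Childcare Subsidy: income exceeds $338,700 by $1,350, which is 3 full-or-partial $500 increments; reduction = 3 × $100 = $300, leaving $6,800.
Energy Efficiency Rebate: $340,050 is below the $348,600 cutoff, so the full $4,575 applies.
Dependent Care Credit: 8% of the $3,350 excess over $336,700 is $268; credit = $8,600 − $268 = $8,332.
Child Care Credit: $340,050 is at or above $90,900, so the credit is $0.
Total: $6,800 + $4,575 + $8,332 + $0 = $19,707.

$19,707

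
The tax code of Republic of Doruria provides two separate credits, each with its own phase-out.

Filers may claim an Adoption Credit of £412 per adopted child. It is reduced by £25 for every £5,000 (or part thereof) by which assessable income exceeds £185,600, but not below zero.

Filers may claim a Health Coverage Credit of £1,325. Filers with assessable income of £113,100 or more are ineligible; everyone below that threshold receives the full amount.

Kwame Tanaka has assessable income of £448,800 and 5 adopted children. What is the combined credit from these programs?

Adoption Credit: base = 5 × £412 = £2,060. income exceeds £185,600 by £263,200, which is 53 full-or-partial £5,000 increments; reduction = 53 × £25 = £1,325, leaving £735.
Health Coverage Credit: £448,800 meets or exceeds the £113,100 cutoff, so the credit is £0.
Total: £735 + £0 = £735.

£735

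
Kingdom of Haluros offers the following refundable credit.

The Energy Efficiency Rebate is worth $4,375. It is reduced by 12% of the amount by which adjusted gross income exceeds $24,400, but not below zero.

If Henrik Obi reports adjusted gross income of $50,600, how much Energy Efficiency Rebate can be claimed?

$1,231

Energy Efficiency Rebate: 12% of the $26,200 excess over $24,400 is $3,144; credit = $4,375 − $3,144 = $1,231.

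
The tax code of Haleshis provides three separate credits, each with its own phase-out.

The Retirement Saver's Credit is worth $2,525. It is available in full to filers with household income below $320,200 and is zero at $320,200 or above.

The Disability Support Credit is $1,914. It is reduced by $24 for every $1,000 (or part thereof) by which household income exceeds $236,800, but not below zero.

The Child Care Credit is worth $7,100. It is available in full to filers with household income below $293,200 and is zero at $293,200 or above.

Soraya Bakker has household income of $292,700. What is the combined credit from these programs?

$10,195

Retirement Saver's Credit: $292,700 is below the $320,200 cutoff, so the full $2,525 applies.
Disability Support Credit: income exceeds $236,800 by $55,900, which is 56 full-or-partial $1,000 increments; reduction = 56 × $24 = $1,344, leaving $570.
Child Care Credit: $292,700 is below the $293,200 cutoff, so the full $7,100 applies.
Total: $2,525 + $570 + $7,100 = $10,195.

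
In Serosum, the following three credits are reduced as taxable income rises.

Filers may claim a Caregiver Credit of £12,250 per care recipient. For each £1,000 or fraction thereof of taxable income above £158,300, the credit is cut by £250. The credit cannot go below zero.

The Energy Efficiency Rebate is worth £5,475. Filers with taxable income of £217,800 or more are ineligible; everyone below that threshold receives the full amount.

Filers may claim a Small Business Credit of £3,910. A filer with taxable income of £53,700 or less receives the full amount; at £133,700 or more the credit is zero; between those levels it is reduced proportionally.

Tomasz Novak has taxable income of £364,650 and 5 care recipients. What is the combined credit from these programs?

Caregiver Credit: base = 5 × £12,250 = £61,250. income exceeds £158,300 by £206,350, which is 207 full-or-partial £1,000 increments; reduction = 207 × £250 = £51,750, leaving £9,500.
Energy Efficiency Rebate: £364,650 meets or exceeds the £217,800 cutoff, so the credit is £0.
Small Business Credit: £364,650 is at or above £133,700, so the credit is £0.
Total: £9,500 + £0 + £0 = £9,500.

£9,500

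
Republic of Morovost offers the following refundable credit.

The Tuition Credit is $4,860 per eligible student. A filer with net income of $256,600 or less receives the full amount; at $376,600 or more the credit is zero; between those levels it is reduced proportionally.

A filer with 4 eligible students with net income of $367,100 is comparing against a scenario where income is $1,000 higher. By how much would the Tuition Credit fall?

At $367,100 — base = 4 × $4,860 = $19,440. $367,100 is $110,500 into a $120,000 phase-out range, leaving 9,500/120,000 of the credit: $19,440 × 9,500/120,000 = $1,539.
At $368,100 — base = 4 × $4,860 = $19,440. $368,100 is $111,500 into a $120,000 phase-out range, leaving 8,500/120,000 of the credit: $19,440 × 8,500/120,000 = $1,377.
Lost: $1,539 − $1,377 = $162.

$162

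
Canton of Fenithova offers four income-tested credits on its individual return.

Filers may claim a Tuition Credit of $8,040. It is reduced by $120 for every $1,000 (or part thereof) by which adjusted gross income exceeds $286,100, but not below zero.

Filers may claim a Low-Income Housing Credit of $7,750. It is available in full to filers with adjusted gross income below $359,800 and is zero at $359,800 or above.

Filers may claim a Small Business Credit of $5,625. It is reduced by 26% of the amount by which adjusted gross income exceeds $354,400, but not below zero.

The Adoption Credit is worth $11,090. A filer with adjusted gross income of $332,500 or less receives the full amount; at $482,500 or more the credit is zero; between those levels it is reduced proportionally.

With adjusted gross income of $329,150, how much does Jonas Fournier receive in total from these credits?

$27,225

Tuition Credit: income exceeds $286,100 by $43,050, which is 44 full-or-partial $1,000 increments; reduction = 44 × $120 = $5,280, leaving $2,760.
Low-Income Housing Credit: $329,150 is below the $359,800 cutoff, so the full $7,750 applies.
Small Business Credit: $329,150 is at or below the $354,400 threshold, so the full $5,625 applies.
Adoption Credit: $329,150 is at or below the $332,500 threshold, so the full $11,090 applies.
Total: $2,760 + $7,750 + $5,625 + $11,090 = $27,225.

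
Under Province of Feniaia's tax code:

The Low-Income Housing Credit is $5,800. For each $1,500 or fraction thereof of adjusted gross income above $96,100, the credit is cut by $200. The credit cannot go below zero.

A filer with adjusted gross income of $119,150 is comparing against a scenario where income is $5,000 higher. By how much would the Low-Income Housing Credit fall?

$600

At $119,150 — income exceeds $96,100 by $23,050, which is 16 full-or-partial $1,500 increments; reduction = 16 × $200 = $3,200, leaving $2,600.
At $124,150 — income exceeds $96,100 by $28,050, which is 19 full-or-partial $1,500 increments; reduction = 19 × $200 = $3,800, leaving $2,000.
Lost: $2,600 − $2,000 = $600.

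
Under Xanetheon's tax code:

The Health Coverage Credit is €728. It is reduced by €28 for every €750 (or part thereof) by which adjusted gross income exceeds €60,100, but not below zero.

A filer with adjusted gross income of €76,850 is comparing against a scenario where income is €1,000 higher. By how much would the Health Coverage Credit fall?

€28

At €76,850 — income exceeds €60,100 by €16,750, which is 23 full-or-partial €750 increments; reduction = 23 × €28 = €644, leaving €84.
At €77,850 — income exceeds €60,100 by €17,750, which is 24 full-or-partial €750 increments; reduction = 24 × €28 = €672, leaving €56.
Lost: €84 − €56 = €28.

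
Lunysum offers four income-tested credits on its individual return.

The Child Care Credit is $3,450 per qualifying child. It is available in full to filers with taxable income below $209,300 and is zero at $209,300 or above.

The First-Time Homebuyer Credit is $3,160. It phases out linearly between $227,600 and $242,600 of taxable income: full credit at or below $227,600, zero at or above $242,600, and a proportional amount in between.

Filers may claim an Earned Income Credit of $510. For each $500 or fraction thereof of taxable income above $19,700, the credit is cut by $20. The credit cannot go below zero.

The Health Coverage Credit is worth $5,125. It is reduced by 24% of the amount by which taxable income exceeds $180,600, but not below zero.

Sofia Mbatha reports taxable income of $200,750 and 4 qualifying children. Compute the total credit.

$17,249

Child Care Credit: base = 4 × $3,450 = $13,800. $200,750 is below the $209,300 cutoff, so the full $13,800 applies.
First-Time Homebuyer Credit: $200,750 is at or below the $227,600 threshold, so the full $3,160 applies.
Earned Income Credit: income exceeds $19,700 by $181,050 → 363 increments × $20 = $7,260 ≥ base, so the credit is $0.
Health Coverage Credit: 24% of the $20,150 excess over $180,600 is $4,836; credit = $5,125 − $4,836 = $289.
Total: $13,800 + $3,160 + $0 + $289 = $17,249.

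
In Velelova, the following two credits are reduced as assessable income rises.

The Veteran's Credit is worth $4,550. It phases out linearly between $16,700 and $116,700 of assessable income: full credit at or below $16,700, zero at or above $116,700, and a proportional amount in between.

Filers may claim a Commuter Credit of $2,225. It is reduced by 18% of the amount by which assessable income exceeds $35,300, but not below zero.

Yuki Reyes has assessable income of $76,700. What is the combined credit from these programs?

$1,820

Veteran's Credit: $76,700 is $60,000 into a $100,000 phase-out range, leaving 40,000/100,000 of the credit: $4,550 × 40,000/100,000 = $1,820.
Commuter Credit: 18% of the $41,400 excess over $35,300 is $7,452 ≥ base, so the credit is $0.
Total: $1,820 + $0 = $1,820.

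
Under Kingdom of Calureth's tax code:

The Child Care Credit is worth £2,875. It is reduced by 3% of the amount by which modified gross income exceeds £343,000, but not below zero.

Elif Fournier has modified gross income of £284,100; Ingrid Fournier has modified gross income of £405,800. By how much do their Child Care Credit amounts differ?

Elif (£284,100): Child Care Credit: £284,100 is at or below the £343,000 threshold, so the full £2,875 applies.
Ingrid (£405,800): Child Care Credit: 3% of the £62,800 excess over £343,000 is £1,884; credit = £2,875 − £1,884 = £991.
Difference: |£2,875 − £991| = £1,884.

£1,884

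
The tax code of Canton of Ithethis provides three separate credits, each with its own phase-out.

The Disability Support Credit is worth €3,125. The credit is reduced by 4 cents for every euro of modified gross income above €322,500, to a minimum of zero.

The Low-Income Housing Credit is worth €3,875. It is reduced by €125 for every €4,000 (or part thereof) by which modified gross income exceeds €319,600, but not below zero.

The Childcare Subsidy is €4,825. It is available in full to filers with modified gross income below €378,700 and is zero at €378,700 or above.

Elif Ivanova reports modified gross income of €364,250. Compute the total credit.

€8,655

Disability Support Credit: 4% of the €41,750 excess over €322,500 is €1,670; credit = €3,125 − €1,670 = €1,455.
Low-Income Housing Credit: income exceeds €319,600 by €44,650, which is 12 full-or-partial €4,000 increments; reduction = 12 × €125 = €1,500, leaving €2,375.
Childcare Subsidy: €364,250 is below the €378,700 cutoff, so the full €4,825 applies.
Total: €1,455 + €2,375 + €4,825 = €8,655.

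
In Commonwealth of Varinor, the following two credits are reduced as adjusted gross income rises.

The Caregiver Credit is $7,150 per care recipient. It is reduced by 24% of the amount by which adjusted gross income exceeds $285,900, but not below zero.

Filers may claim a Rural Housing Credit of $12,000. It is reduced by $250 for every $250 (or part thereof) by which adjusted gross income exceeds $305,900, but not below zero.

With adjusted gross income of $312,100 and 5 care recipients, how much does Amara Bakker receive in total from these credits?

Caregiver Credit: base = 5 × $7,150 = $35,750. 24% of the $26,200 excess over $285,900 is $6,288; credit = $35,750 − $6,288 = $29,462.
Rural Housing Credit: income exceeds $305,900 by $6,200, which is 25 full-or-partial $250 increments; reduction = 25 × $250 = $6,250, leaving $5,750.
Total: $29,462 + $5,750 = $35,212.

$35,212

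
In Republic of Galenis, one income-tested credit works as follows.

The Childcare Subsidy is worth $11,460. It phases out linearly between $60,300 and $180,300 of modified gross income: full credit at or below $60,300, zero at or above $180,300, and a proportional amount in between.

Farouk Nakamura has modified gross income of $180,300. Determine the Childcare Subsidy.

Childcare Subsidy: $180,300 is at or above $180,300, so the credit is $0.

$0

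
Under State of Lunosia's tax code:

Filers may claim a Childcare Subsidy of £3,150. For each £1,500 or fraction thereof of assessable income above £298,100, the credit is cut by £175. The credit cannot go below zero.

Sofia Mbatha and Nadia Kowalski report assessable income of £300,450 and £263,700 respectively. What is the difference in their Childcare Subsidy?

£350

Sofia (£300,450): Childcare Subsidy: income exceeds £298,100 by £2,350, which is 2 full-or-partial £1,500 increments; reduction = 2 × £175 = £350, leaving £2,800.
Nadia (£263,700): Childcare Subsidy: £263,700 is at or below the £298,100 threshold, so the full £3,150 applies.
Difference: |£2,800 − £3,150| = £350.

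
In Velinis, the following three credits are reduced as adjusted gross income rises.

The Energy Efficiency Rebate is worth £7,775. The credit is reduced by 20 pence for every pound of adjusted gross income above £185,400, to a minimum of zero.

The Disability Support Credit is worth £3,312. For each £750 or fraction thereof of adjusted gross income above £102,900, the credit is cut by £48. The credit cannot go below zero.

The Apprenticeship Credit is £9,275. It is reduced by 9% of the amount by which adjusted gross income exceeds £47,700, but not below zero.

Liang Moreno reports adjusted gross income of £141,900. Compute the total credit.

£9,388

Energy Efficiency Rebate: £141,900 is at or below the £185,400 threshold, so the full £7,775 applies.
Disability Support Credit: income exceeds £102,900 by £39,000, which is 52 full-or-partial £750 increments; reduction = 52 × £48 = £2,496, leaving £816.
Apprenticeship Credit: 9% of the £94,200 excess over £47,700 is £8,478; credit = £9,275 − £8,478 = £797.
Total: £7,775 + £816 + £797 = £9,388.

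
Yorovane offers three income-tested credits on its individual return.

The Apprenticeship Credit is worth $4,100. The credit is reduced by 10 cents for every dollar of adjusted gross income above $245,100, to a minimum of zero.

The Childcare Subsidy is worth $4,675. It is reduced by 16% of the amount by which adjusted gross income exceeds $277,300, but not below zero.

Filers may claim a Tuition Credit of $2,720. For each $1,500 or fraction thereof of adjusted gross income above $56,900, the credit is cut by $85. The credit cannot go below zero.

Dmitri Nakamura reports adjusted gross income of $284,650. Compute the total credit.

Apprenticeship Credit: 10% of the $39,550 excess over $245,100 is $3,955; credit = $4,100 − $3,955 = $145.
Childcare Subsidy: 16% of the $7,350 excess over $277,300 is $1,176; credit = $4,675 − $1,176 = $3,499.
Tuition Credit: income exceeds $56,900 by $227,750 → 152 increments × $85 = $12,920 ≥ base, so the credit is $0.
Total: $145 + $3,499 + $0 = $3,644.

$3,644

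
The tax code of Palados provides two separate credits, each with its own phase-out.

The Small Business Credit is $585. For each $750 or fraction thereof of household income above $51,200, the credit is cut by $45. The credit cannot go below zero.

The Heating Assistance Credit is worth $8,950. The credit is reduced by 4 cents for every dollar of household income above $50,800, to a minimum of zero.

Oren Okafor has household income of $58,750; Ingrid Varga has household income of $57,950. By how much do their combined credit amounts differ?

$122

Oren ($58,750): Small Business Credit: income exceeds $51,200 by $7,550, which is 11 full-or-partial $750 increments; reduction = 11 × $45 = $495, leaving $90. Heating Assistance Credit: 4% of the $7,950 excess over $50,800 is $318; credit = $8,950 − $318 = $8,632. total $90 + $8,632 = $8,722
Ingrid ($57,950): Small Business Credit: income exceeds $51,200 by $6,750, which is 9 full-or-partial $750 increments; reduction = 9 × $45 = $405, leaving $180. Heating Assistance Credit: 4% of the $7,150 excess over $50,800 is $286; credit = $8,950 − $286 = $8,664. total $180 + $8,664 = $8,844
Difference: |$8,722 − $8,844| = $122.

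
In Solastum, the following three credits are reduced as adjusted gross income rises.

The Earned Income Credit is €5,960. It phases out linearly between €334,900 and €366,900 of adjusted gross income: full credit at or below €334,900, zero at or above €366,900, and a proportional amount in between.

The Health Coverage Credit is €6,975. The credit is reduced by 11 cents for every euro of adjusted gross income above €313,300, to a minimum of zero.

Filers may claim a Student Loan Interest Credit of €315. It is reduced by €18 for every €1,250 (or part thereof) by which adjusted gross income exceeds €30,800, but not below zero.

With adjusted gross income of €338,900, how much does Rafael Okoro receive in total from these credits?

Earned Income Credit: €338,900 is €4,000 into a €32,000 phase-out range, leaving 28,000/32,000 of the credit: €5,960 × 28,000/32,000 = €5,215.
Health Coverage Credit: 11% of the €25,600 excess over €313,300 is €2,816; credit = €6,975 − €2,816 = €4,159.
Student Loan Interest Credit: income exceeds €30,800 by €308,100 → 247 increments × €18 = €4,446 ≥ base, so the credit is €0.
Total: €5,215 + €4,159 + €0 = €9,374.

€9,374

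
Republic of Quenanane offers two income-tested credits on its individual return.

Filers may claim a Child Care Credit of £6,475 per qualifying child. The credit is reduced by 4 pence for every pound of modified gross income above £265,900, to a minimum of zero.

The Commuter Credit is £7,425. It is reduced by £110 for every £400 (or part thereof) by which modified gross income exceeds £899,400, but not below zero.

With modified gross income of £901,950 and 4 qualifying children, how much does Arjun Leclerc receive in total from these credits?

Child Care Credit: base = 4 × £6,475 = £25,900. 4% of the £636,050 excess over £265,900 is £25,442; credit = £25,900 − £25,442 = £458.
Commuter Credit: income exceeds £899,400 by £2,550, which is 7 full-or-partial £400 increments; reduction = 7 × £110 = £770, leaving £6,655.
Total: £458 + £6,655 = £7,113.

£7,113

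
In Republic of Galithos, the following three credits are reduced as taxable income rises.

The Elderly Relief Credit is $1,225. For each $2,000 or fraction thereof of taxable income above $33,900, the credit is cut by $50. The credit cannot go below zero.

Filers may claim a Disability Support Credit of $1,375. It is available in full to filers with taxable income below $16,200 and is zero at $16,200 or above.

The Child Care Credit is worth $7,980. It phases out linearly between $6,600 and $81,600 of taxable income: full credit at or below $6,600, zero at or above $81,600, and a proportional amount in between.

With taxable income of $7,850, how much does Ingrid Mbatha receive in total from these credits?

$10,447

Elderly Relief Credit: $7,850 is at or below the $33,900 threshold, so the full $1,225 applies.
Disability Support Credit: $7,850 is below the $16,200 cutoff, so the full $1,375 applies.
Child Care Credit: $7,850 is $1,250 into a $75,000 phase-out range, leaving 73,750/75,000 of the credit: $7,980 × 73,750/75,000 = $7,847.
Total: $1,225 + $1,375 + $7,847 = $10,447.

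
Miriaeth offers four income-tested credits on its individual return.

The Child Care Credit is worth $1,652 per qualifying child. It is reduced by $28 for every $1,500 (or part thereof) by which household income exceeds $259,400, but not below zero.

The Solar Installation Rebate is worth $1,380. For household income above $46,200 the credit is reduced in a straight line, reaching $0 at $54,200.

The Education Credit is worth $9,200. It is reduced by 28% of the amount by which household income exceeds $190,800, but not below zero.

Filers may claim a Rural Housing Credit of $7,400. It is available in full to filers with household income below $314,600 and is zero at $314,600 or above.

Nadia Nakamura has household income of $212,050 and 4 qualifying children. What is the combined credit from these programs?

$17,258

Child Care Credit: base = 4 × $1,652 = $6,608. $212,050 is at or below the $259,400 threshold, so the full $6,608 applies.
Solar Installation Rebate: $212,050 is at or above $54,200, so the credit is $0.
Education Credit: 28% of the $21,250 excess over $190,800 is $5,950; credit = $9,200 − $5,950 = $3,250.
Rural Housing Credit: $212,050 is below the $314,600 cutoff, so the full $7,400 applies.
Total: $6,608 + $0 + $3,250 + $7,400 = $17,258.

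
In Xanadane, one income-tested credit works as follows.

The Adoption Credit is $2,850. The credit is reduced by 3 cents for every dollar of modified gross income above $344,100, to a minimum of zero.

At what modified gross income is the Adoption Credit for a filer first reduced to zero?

$439,100

The credit falls by 3% of each dollar above $344,100, so it reaches zero when the excess is $2,850 / 3% = $95,000: income = $344,100 + $95,000 = $439,100.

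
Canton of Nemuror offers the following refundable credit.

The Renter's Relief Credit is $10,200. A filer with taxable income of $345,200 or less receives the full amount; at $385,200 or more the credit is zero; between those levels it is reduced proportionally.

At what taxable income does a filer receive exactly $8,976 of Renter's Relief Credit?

$8,976 is 8,976/10,200 of the full $10,200, so 1,224/10,200 of the $40,000 range has been used: income = $345,200 + $40,000 × 1,224/10,200 = $350,000.

$350,000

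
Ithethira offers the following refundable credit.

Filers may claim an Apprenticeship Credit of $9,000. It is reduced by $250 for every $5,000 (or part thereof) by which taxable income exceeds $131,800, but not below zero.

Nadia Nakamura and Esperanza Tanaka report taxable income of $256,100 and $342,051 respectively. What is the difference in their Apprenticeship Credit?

Nadia ($256,100): Apprenticeship Credit: income exceeds $131,800 by $124,300, which is 25 full-or-partial $5,000 increments; reduction = 25 × $250 = $6,250, leaving $2,750.
Esperanza ($342,051): Apprenticeship Credit: income exceeds $131,800 by $210,251 → 43 increments × $250 = $10,750 ≥ base, so the credit is $0.
Difference: |$2,750 − $0| = $2,750.

$2,750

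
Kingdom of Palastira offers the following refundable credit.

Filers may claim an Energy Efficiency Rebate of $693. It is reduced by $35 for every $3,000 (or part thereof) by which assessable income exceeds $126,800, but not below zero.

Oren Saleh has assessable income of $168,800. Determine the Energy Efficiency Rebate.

$203

Energy Efficiency Rebate: income exceeds $126,800 by $42,000, which is 14 full-or-partial $3,000 increments; reduction = 14 × $35 = $490, leaving $203.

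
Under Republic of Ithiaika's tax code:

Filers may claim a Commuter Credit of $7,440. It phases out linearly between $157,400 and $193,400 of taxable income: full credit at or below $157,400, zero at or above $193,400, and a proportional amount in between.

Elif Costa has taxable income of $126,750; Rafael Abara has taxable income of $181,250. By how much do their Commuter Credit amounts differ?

$4,929

Elif ($126,750): Commuter Credit: $126,750 is at or below the $157,400 threshold, so the full $7,440 applies.
Rafael ($181,250): Commuter Credit: $181,250 is $23,850 into a $36,000 phase-out range, leaving 12,150/36,000 of the credit: $7,440 × 12,150/36,000 = $2,511.
Difference: |$7,440 − $2,511| = $4,929.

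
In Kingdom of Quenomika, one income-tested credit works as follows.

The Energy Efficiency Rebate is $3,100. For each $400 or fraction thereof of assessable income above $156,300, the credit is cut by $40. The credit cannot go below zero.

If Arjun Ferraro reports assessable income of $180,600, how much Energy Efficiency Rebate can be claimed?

$660

Energy Efficiency Rebate: income exceeds $156,300 by $24,300, which is 61 full-or-partial $400 increments; reduction = 61 × $40 = $2,440, leaving $660.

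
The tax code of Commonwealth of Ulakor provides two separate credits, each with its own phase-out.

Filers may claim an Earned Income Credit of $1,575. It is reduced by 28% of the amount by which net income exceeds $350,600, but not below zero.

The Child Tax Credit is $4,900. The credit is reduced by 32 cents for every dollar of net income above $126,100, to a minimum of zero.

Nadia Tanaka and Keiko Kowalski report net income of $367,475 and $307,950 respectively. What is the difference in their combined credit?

Nadia ($367,475): Earned Income Credit: 28% of the $16,875 excess over $350,600 is $4,725 ≥ base, so the credit is $0. Child Tax Credit: 32% of the $241,375 excess over $126,100 is $77,240 ≥ base, so the credit is $0. total $0 + $0 = $0
Keiko ($307,950): Earned Income Credit: $307,950 is at or below the $350,600 threshold, so the full $1,575 applies. Child Tax Credit: 32% of the $181,850 excess over $126,100 is $58,192 ≥ base, so the credit is $0. total $1,575 + $0 = $1,575
Difference: |$0 − $1,575| = $1,575.

$1,575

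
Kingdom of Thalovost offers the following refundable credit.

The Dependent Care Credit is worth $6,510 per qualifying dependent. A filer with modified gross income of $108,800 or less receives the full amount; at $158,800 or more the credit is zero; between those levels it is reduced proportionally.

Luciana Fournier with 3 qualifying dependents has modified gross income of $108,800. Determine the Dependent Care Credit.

Dependent Care Credit: base = 3 × $6,510 = $19,530. $108,800 is at or below the $108,800 threshold, so the full $19,530 applies.

$19,530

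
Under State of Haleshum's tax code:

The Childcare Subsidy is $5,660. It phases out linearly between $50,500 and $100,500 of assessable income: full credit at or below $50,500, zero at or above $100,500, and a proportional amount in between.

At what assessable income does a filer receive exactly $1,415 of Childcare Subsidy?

$88,000

$1,415 is 1,415/5,660 of the full $5,660, so 4,245/5,660 of the $50,000 range has been used: income = $50,500 + $50,000 × 4,245/5,660 = $88,000.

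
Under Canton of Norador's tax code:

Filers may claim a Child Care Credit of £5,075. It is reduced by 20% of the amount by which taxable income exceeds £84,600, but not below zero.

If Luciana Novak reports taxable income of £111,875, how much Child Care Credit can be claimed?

Child Care Credit: 20% of the £27,275 excess over £84,600 is £5,455 ≥ base, so the credit is £0.

£0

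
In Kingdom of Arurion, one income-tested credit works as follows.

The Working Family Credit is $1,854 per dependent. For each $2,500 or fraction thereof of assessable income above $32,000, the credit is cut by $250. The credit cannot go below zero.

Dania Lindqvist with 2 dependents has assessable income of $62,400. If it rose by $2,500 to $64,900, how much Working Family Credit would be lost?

$250

At $62,400 — base = 2 × $1,854 = $3,708. income exceeds $32,000 by $30,400, which is 13 full-or-partial $2,500 increments; reduction = 13 × $250 = $3,250, leaving $458.
At $64,900 — base = 2 × $1,854 = $3,708. income exceeds $32,000 by $32,900, which is 14 full-or-partial $2,500 increments; reduction = 14 × $250 = $3,500, leaving $208.
Lost: $458 − $208 = $250.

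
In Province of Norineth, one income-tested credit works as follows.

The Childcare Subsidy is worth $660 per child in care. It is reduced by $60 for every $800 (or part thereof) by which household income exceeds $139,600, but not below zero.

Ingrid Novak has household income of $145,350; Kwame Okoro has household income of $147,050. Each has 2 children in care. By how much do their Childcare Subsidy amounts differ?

$120

Ingrid ($145,350): Childcare Subsidy: base = 2 × $660 = $1,320. income exceeds $139,600 by $5,750, which is 8 full-or-partial $800 increments; reduction = 8 × $60 = $480, leaving $840.
Kwame ($147,050): Childcare Subsidy: base = 2 × $660 = $1,320. income exceeds $139,600 by $7,450, which is 10 full-or-partial $800 increments; reduction = 10 × $60 = $600, leaving $720.
Difference: |$840 − $720| = $120.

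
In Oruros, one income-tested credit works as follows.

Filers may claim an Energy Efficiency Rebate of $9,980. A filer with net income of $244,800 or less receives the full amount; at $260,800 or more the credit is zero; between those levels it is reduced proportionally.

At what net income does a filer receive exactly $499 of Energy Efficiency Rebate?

$499 is 499/9,980 of the full $9,980, so 9,481/9,980 of the $16,000 range has been used: income = $244,800 + $16,000 × 9,481/9,980 = $260,000.

$260,000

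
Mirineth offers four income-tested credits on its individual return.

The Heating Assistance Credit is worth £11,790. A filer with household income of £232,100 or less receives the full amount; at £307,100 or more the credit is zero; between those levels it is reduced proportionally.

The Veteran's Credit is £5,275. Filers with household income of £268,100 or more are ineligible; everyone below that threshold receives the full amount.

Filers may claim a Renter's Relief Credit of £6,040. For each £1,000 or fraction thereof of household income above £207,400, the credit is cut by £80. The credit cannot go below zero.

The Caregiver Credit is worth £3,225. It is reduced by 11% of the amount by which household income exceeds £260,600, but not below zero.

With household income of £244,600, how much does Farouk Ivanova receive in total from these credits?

£21,325

Heating Assistance Credit: £244,600 is £12,500 into a £75,000 phase-out range, leaving 62,500/75,000 of the credit: £11,790 × 62,500/75,000 = £9,825.
Veteran's Credit: £244,600 is below the £268,100 cutoff, so the full £5,275 applies.
Renter's Relief Credit: income exceeds £207,400 by £37,200, which is 38 full-or-partial £1,000 increments; reduction = 38 × £80 = £3,040, leaving £3,000.
Caregiver Credit: £244,600 is at or below the £260,600 threshold, so the full £3,225 applies.
Total: £9,825 + £5,275 + £3,000 + £3,225 = £21,325.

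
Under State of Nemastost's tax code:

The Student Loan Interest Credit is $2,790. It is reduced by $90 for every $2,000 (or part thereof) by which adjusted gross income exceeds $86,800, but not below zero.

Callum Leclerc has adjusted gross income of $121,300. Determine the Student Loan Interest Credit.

Student Loan Interest Credit: income exceeds $86,800 by $34,500, which is 18 full-or-partial $2,000 increments; reduction = 18 × $90 = $1,620, leaving $1,170.

$1,170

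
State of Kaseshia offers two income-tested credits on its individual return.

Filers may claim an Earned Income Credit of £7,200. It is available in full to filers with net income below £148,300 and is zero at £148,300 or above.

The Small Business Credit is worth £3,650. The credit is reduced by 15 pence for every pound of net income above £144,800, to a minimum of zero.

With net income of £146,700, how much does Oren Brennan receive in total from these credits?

£10,565

Earned Income Credit: £146,700 is below the £148,300 cutoff, so the full £7,200 applies.
Small Business Credit: 15% of the £1,900 excess over £144,800 is £285; credit = £3,650 − £285 = £3,365.
Total: £7,200 + £3,365 = £10,565.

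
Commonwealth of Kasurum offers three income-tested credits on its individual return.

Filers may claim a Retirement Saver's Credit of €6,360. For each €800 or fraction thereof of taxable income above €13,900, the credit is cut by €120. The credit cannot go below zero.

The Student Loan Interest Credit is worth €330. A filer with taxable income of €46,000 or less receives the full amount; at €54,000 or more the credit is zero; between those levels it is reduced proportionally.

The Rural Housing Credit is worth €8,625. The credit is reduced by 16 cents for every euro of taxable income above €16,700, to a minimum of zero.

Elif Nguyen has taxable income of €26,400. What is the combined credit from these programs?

€11,843

Retirement Saver's Credit: income exceeds €13,900 by €12,500, which is 16 full-or-partial €800 increments; reduction = 16 × €120 = €1,920, leaving €4,440.
Student Loan Interest Credit: €26,400 is at or below the €46,000 threshold, so the full €330 applies.
Rural Housing Credit: 16% of the €9,700 excess over €16,700 is €1,552; credit = €8,625 − €1,552 = €7,073.
Total: €4,440 + €330 + €7,073 = €11,843.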